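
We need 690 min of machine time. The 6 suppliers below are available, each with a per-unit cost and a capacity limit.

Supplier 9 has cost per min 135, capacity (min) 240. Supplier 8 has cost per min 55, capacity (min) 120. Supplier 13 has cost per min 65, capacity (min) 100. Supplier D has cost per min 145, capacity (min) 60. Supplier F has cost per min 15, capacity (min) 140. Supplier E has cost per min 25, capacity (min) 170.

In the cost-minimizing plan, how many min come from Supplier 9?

160

Cheapest first:
Supplier F at 15: take all 140 min → 550 still needed.
Supplier E (25): use full 170 → 380 min to go.
Supplier 8 at 55: take all 120 min → 260 still needed.
Supplier 13 at 65: take all 100 min → 160 still needed.
Supplier 9 (135): take the remaining 160 → done.
Supplier D: unused.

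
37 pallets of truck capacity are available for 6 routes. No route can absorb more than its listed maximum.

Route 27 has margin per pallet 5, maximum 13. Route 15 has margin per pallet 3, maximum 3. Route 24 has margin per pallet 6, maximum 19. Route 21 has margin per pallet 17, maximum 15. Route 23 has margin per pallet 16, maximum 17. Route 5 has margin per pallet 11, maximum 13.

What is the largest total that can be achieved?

582

Highest margin per pallet first: Route 21 17 > Route 23 16 > Route 5 11 > Route 24 6 > Route 27 5 > Route 15 3.
Route 21: +15 to 15 (cap) → 22 left.
Give Route 23 17 to hit its cap of 17 → 5 left.
Route 5: +5 (room for 13) → 5. Pool exhausted.
Total = 17×15 + 16×17 + 11×5 = 582.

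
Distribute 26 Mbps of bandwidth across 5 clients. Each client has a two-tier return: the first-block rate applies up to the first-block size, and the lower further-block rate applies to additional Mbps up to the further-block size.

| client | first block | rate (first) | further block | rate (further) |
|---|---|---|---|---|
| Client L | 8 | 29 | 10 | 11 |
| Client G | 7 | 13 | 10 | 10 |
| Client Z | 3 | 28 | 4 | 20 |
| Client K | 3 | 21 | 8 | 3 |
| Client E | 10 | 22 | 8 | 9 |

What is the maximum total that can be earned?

639

Order all 10 blocks by rate: Client L/first 29 > Client Z/first 28 > Client E/first 22 > Client K/first 21 > Client Z/second 20 > Client G/first 13 > Client L/second 11 > Client G/second 10 > Client E/second 9 > Client K/second 3.
Fill Client L first block (8 at 29) — 18 left.
Fill Client Z first block (3 at 28) — 15 left.
Client E/first (22): +10 — 5 left.
Fill Client K first block (3 at 21) — 2 left.
Client Z second at 20: only 2 left, fill 2.
Total = 29×8 + 28×3 + 22×10 + 21×3 + 20×2 = 639.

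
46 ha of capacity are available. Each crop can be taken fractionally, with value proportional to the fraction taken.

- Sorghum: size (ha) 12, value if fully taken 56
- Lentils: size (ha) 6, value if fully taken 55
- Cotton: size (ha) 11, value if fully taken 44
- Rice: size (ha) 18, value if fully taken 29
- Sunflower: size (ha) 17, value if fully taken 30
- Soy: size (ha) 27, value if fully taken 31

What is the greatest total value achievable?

Best value per unit of size first: Lentils 55/6≈9.17, Sorghum 56/12≈4.67, Cotton 44/11≈4, Sunflower 30/17≈1.76, Rice 29/18≈1.61, Soy 31/27≈1.15.
Take all of Lentils (6 ha, value 55) ; 40 ha left.
Sorghum: take in full, 12 ha for value 56 ; 28 left.
All 11 ha of Cotton fit (value 44) ; 17 remain.
Take all of Sunflower (17 ha, value 30) ; 0 ha left.
Total value = 185.

185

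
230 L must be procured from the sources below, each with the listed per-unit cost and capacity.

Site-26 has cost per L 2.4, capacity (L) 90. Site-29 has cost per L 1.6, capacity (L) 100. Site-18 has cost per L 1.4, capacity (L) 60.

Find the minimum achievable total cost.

412

Fill from the cheapest source first.
Site-18 (1.4): use full 60 ; 170 L to go.
Take 100 from Site-29 at 1.6 ; need 70 more.
Site-26 at 2.4: take 70 of its 90 ; requirement met.
Cost = 60×1.4 + 100×1.6 + 70×2.4 = 412.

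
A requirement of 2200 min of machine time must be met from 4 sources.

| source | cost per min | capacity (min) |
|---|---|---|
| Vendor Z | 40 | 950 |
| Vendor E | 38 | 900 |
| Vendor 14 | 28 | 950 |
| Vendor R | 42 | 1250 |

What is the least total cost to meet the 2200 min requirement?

Cheapest first:
Vendor 14 (28): use full 950 — 1250 min to go.
Vendor E (38): use full 900 — 350 min to go.
Vendor Z at 40: take 350 of its 950 — requirement met.
Vendor R: unused.
Cost = 950×28 + 900×38 + 350×40 = 74800.

74800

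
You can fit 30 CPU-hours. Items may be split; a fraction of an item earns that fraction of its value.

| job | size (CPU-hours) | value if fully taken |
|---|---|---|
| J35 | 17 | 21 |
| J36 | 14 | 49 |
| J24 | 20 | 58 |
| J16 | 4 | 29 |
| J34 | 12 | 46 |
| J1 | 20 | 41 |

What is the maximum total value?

Best value per unit of size first: J16 29/4≈7.25, J34 46/12≈3.83, J36 49/14≈3.5, J24 58/20≈2.9, J1 41/20≈2.05, J35 21/17≈1.24.
Take all of J16 (4 CPU-hours, value 29) ; 26 CPU-hours left.
All 12 CPU-hours of J34 fit (value 46) ; 14 remain.
Take all of J36 (14 CPU-hours, value 49) ; 0 CPU-hours left.
Total value = 124.

124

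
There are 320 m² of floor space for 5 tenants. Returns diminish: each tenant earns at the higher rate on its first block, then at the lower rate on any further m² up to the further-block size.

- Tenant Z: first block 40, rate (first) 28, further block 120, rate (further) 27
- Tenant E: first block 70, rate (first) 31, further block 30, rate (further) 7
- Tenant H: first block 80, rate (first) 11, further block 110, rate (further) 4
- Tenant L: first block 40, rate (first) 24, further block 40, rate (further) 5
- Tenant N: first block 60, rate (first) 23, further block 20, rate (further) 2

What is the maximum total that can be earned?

8640

Treat each block as its own option and order by rate: Tenant E/T1 31 > Tenant Z/T1 28 > Tenant Z/T2 27 > Tenant L/T1 24 > Tenant N/T1 23 > Tenant H/T1 11 > Tenant E/T2 7 > Tenant L/T2 5 > Tenant H/T2 4 > Tenant N/T2 2.
Tenant E T1 at 31: fill all 70 — 250 left.
Fill Tenant Z T1 block (40 at 28) — 210 left.
Tenant Z/T2 (27): +120 — 90 left.
Fill Tenant L T1 block (40 at 24) — 50 left.
Tenant N/T1: +50 of 60 at 23; pool empty.
Total = 31×70 + 28×40 + 27×120 + 24×40 + 23×50 = 8640.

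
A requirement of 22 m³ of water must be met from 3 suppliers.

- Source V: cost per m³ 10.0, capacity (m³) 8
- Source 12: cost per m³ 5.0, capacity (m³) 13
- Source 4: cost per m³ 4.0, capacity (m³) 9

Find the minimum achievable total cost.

Cheapest first:
Source 4 (4.0): use full 9 — 13 m³ to go.
Source 12 at 5.0: take all 13 m³ — 0 still needed.
Source V: unused.
Cost = 9×4.0 + 13×5.0 = 101.

101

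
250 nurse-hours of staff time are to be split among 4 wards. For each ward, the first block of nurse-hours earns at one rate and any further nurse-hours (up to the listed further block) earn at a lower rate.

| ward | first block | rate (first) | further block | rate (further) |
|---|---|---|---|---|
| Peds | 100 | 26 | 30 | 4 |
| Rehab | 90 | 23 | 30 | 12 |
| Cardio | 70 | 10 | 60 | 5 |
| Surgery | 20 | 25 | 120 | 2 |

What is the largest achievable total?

Order all 8 blocks by rate: Peds/first 26 > Surgery/first 25 > Rehab/first 23 > Rehab/second 12 > Cardio/first 10 > Cardio/second 5 > Peds/second 4 > Surgery/second 2.
Fill Peds first block (100 at 26) ; 150 left.
Fill Surgery first block (20 at 25) ; 130 left.
Fill Rehab first block (90 at 23) ; 40 left.
Rehab/second (12): +30 ; 10 left.
10 remain; put them into Cardio first at 10.
Total = 26×100 + 25×20 + 23×90 + 12×30 + 10×10 = 5630.

5630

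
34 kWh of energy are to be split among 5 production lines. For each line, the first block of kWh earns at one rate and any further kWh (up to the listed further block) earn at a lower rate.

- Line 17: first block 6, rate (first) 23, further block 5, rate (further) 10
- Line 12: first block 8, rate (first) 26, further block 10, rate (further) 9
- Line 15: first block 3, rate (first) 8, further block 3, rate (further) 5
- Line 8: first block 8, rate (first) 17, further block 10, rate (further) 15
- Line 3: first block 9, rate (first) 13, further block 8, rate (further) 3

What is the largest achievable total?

658

Order all 10 blocks by rate: Line 12/T1 26 > Line 17/T1 23 > Line 8/T1 17 > Line 8/T2 15 > Line 3/T1 13 > Line 17/T2 10 > Line 12/T2 9 > Line 15/T1 8 > Line 15/T2 5 > Line 3/T2 3.
Fill Line 12 T1 block (8 at 26) ; 26 left.
Line 17 T1 at 23: fill all 6 ; 20 left.
Fill Line 8 T1 block (8 at 17) ; 12 left.
Line 8 T2 at 15: fill all 10 ; 2 left.
Line 3/T1: +2 of 9 at 13; pool empty.
Total = 26×8 + 23×6 + 17×8 + 15×10 + 13×2 = 658.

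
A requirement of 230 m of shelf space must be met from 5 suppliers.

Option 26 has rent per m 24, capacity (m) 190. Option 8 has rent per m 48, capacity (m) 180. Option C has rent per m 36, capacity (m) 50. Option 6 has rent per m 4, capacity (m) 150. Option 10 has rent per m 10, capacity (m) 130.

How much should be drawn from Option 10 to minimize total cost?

Fill from the cheapest supplier first.
Take 150 from Option 6 at 4 → need 80 more.
Take 80 from Option 10 at 10 to finish.
Option 26, Option C, Option 8: unused.

80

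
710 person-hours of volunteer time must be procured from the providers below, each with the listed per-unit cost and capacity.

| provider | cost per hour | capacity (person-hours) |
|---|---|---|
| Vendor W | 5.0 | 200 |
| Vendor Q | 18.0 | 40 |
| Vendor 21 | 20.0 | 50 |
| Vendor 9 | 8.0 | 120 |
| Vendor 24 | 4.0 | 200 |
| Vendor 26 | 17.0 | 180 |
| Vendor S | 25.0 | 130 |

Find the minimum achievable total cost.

6000

Use providers in increasing cost order.
Take 200 from Vendor 24 at 4.0 ; need 510 more.
Vendor W (5.0): use full 200 ; 310 person-hours to go.
Vendor 9 at 8.0: take all 120 person-hours ; 190 still needed.
Vendor 26 (17.0): use full 180 ; 10 person-hours to go.
Vendor Q (18.0): take the remaining 10 ; done.
Vendor 21, Vendor S: unused.
Cost = 200×4.0 + 200×5.0 + 120×8.0 + 180×17.0 + 10×18.0 = 6000.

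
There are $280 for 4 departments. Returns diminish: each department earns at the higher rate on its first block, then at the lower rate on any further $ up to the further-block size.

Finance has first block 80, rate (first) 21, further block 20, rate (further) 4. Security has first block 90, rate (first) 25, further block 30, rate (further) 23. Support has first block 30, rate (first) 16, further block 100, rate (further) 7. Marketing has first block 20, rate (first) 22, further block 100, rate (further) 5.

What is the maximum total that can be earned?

5750

Order all 8 blocks by rate: Security/T1 25 > Security/T2 23 > Marketing/T1 22 > Finance/T1 21 > Support/T1 16 > Support/T2 7 > Marketing/T2 5 > Finance/T2 4.
Security T1 at 25: fill all 90 → 190 left.
Fill Security T2 block (30 at 23) → 160 left.
Marketing T1 at 22: fill all 20 → 140 left.
Fill Finance T1 block (80 at 21) → 60 left.
Support/T1 (16): +30 → 30 left.
30 remain; put them into Support T2 at 7.
Total = 25×90 + 23×30 + 22×20 + 21×80 + 16×30 + 7×30 = 5750.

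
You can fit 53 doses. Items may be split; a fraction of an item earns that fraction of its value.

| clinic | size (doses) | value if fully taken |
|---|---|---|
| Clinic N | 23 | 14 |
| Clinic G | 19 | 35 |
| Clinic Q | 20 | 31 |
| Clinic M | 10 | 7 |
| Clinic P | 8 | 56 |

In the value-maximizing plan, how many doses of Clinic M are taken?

Rank by value-to-size ratio: Clinic P 56/8≈7, Clinic G 35/19≈1.84, Clinic Q 31/20≈1.55, Clinic M 7/10≈0.7, Clinic N 14/23≈0.609.
Clinic P: take in full, 8 doses for value 56 — 45 left.
Clinic G: take in full, 19 doses for value 35 — 26 left.
Take all of Clinic Q (20 doses, value 31) — 6 doses left.
6 doses left: a 6/10 share of Clinic M gives 7×6/10 = 4.2.

6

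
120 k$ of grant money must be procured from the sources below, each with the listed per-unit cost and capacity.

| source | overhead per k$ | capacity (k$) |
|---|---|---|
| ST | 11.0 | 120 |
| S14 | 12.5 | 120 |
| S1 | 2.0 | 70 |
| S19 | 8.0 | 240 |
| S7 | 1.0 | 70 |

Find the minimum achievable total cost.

Use sources in increasing cost order.
S7 (1.0): use full 70 — 50 k$ to go.
S1 at 2.0: take 50 of its 70 — requirement met.
S19, ST, S14: unused.
Cost = 70×1.0 + 50×2.0 = 170.

170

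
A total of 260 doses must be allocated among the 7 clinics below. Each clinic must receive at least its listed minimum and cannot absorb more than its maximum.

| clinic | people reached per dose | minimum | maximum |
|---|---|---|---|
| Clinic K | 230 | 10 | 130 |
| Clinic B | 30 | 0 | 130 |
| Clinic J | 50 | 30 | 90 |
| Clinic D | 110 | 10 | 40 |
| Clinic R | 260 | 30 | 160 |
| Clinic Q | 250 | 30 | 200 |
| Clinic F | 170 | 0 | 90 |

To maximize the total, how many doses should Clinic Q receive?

Meeting every minimum uses 10+0+30+10+30+30+0 = 110 doses, leaving 150.
Order the clinics by people reached per dose: Clinic R 260 > Clinic Q 250 > Clinic K 230 > Clinic F 170 > Clinic D 110 > Clinic J 50 > Clinic B 30.
Give Clinic R 130 more to hit its cap of 160 ; 20 left.
Only 20 left; Clinic Q takes them to reach 50.

50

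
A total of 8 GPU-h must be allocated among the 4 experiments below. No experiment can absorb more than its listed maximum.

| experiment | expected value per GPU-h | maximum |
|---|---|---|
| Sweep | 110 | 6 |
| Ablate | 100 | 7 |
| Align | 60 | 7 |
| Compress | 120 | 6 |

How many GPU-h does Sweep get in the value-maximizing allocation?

Highest expected value per GPU-h first: Compress 120 > Sweep 110 > Ablate 100 > Align 60.
Give Compress 6 to hit its cap of 6 — 2 left.
Sweep has room for 6 but only 2 remain, so it gets 2.

2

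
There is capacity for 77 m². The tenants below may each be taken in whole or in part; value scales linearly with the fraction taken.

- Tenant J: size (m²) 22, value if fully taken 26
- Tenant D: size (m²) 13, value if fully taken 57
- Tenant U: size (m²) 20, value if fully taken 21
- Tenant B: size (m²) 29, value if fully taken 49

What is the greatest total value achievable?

Rank by value-to-size ratio: Tenant D 57/13≈4.38, Tenant B 49/29≈1.69, Tenant J 26/22≈1.18, Tenant U 21/20≈1.05.
Take all of Tenant D (13 m², value 57) → 64 m² left.
All 29 m² of Tenant B fit (value 49) → 35 remain.
Tenant J: take in full, 22 m² for value 26 → 13 left.
13 m² left: a 13/20 share of Tenant U gives 21×13/20 = 13.65.
Total value = 145.65.

145.65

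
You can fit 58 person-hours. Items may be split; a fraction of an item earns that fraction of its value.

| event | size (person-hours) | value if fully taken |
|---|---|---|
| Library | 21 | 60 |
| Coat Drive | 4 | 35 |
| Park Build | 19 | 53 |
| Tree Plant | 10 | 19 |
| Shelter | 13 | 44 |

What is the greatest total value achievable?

193.9

Sort by value density: Coat Drive 35/4≈8.75, Shelter 44/13≈3.38, Library 60/21≈2.86, Park Build 53/19≈2.79, Tree Plant 19/10≈1.9.
Take all of Coat Drive (4 person-hours, value 35) — 54 person-hours left.
Take all of Shelter (13 person-hours, value 44) — 41 person-hours left.
All 21 person-hours of Library fit (value 60) — 20 remain.
Park Build: take in full, 19 person-hours for value 53 — 1 left.
1 person-hours left: a 1/10 share of Tree Plant gives 19×1/10 = 1.9.
Total value = 193.9.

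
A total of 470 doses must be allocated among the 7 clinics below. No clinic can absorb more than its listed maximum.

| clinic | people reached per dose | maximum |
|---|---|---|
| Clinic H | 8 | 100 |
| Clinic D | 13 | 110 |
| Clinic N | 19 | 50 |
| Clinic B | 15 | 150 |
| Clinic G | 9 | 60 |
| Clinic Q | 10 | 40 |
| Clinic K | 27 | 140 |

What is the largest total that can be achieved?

8610

Rank by people reached per dose: Clinic K 27 > Clinic N 19 > Clinic B 15 > Clinic D 13 > Clinic Q 10 > Clinic G 9 > Clinic H 8.
Clinic K: +140 to 140 (cap) ; 330 left.
Give Clinic N 50 to hit its cap of 50 ; 280 left.
Give Clinic B 150 to hit its cap of 150 ; 130 left.
Clinic D takes 110 to reach its cap of 110 ; 20 left.
Clinic Q has room for 40 but only 20 remain, so it gets 20.
Total = 13×110 + 19×50 + 15×150 + 10×20 + 27×140 = 8610.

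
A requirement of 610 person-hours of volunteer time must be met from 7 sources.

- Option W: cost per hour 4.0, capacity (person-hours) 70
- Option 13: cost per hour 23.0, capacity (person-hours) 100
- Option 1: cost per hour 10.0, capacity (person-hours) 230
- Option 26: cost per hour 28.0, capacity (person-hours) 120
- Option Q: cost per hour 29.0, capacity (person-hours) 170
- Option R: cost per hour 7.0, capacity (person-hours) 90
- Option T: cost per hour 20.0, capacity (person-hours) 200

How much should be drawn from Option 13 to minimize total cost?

20

Use sources in increasing cost order.
Option W at 4.0: take all 70 person-hours — 540 still needed.
Option R at 7.0: take all 90 person-hours — 450 still needed.
Take 230 from Option 1 at 10.0 — need 220 more.
Option T at 20.0: take all 200 person-hours — 20 still needed.
Take 20 from Option 13 at 23.0 to finish.
Option 26, Option Q: unused.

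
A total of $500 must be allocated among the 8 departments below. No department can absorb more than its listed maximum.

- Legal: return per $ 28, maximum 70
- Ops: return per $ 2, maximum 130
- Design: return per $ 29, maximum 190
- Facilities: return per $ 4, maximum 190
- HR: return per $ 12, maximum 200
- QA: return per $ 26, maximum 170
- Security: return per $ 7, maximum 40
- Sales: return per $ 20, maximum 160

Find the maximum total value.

13290

Order the departments by return per $: Design 29 > Legal 28 > QA 26 > Sales 20 > HR 12 > Security 7 > Facilities 4 > Ops 2.
Design: +190 to 190 (cap) ; 310 left.
Give Legal 70 to hit its cap of 70 ; 240 left.
Give QA 170 to hit its cap of 170 ; 70 left.
Sales: +70 (room for 160) → 70. Pool exhausted.
Total = 28×70 + 29×190 + 26×170 + 20×70 = 13290.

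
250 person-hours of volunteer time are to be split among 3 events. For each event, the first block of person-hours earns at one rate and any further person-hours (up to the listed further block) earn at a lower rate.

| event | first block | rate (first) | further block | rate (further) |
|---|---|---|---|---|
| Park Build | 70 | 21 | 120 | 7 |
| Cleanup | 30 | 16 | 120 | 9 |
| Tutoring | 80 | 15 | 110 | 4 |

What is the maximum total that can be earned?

Order all 6 blocks by rate: Park Build/tier1 21 > Cleanup/tier1 16 > Tutoring/tier1 15 > Cleanup/tier2 9 > Park Build/tier2 7 > Tutoring/tier2 4.
Fill Park Build tier1 block (70 at 21) — 180 left.
Cleanup/tier1 (16): +30 — 150 left.
Tutoring/tier1 (15): +80 — 70 left.
Cleanup tier2 at 9: only 70 left, fill 70.
Total = 21×70 + 16×30 + 15×80 + 9×70 = 3780.

3780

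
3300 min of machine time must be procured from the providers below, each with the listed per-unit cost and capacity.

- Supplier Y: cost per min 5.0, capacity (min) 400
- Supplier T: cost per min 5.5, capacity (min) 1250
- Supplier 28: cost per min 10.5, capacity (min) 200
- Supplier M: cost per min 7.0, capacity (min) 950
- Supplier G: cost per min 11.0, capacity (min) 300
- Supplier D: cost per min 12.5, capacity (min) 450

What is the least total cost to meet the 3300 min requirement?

Cheapest first:
Supplier Y at 5.0: take all 400 min ; 2900 still needed.
Supplier T (5.5): use full 1250 ; 1650 min to go.
Take 950 from Supplier M at 7.0 ; need 700 more.
Supplier 28 at 10.5: take all 200 min ; 500 still needed.
Supplier G (11.0): use full 300 ; 200 min to go.
Supplier D (12.5): take the remaining 200 ; done.
Cost = 400×5.0 + 1250×5.5 + 950×7.0 + 200×10.5 + 300×11.0 + 200×12.5 = 23425.

23425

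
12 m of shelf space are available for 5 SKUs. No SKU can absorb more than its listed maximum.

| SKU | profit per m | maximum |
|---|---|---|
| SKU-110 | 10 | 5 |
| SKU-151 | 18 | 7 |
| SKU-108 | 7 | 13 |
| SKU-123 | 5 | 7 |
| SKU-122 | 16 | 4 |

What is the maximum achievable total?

200

Order the SKUs by profit per m: SKU-151 18 > SKU-122 16 > SKU-110 10 > SKU-108 7 > SKU-123 5.
Give SKU-151 7 to hit its cap of 7 → 5 left.
SKU-122: +4 to 4 (cap) → 1 left.
SKU-110 has room for 5 but only 1 remain, so it gets 1.
Total = 10×1 + 18×7 + 16×4 = 200.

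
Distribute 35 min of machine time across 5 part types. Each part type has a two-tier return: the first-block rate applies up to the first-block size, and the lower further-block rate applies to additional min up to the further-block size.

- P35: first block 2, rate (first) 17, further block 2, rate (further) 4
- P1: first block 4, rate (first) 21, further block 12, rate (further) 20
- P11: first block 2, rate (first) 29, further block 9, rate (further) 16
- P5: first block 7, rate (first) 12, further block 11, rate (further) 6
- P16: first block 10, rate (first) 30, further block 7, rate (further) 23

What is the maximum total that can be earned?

Treat each block as its own option and order by rate: P16/first 30 > P11/first 29 > P16/second 23 > P1/first 21 > P1/second 20 > P35/first 17 > P11/second 16 > P5/first 12 > P5/second 6 > P35/second 4.
P16/first (30): +10 → 25 left.
Fill P11 first block (2 at 29) → 23 left.
P16/second (23): +7 → 16 left.
Fill P1 first block (4 at 21) → 12 left.
P1 second at 20: fill all 12 → 0 left.
Total = 30×10 + 29×2 + 23×7 + 21×4 + 20×12 = 843.

843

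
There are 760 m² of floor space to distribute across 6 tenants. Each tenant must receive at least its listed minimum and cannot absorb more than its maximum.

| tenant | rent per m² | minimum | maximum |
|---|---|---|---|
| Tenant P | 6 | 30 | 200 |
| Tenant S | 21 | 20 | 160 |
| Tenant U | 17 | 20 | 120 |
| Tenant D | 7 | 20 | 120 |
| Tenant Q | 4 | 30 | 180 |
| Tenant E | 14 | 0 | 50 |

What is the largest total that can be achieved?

8580

Meeting every minimum uses 30+20+20+20+30+0 = 120 m², leaving 640.
Order the tenants by rent per m²: Tenant S 21 > Tenant U 17 > Tenant E 14 > Tenant D 7 > Tenant P 6 > Tenant Q 4.
Tenant S: +140 to 160 (cap) ; 500 left.
Tenant U: +100 to 120 (cap) ; 400 left.
Tenant E: +50 to 50 (cap) ; 350 left.
Tenant D takes 100 more to reach its cap of 120 ; 250 left.
Give Tenant P 170 more to hit its cap of 200 ; 80 left.
Tenant Q: +80 (room for 150) → 110. Pool exhausted.
Total = 6×200 + 21×160 + 17×120 + 7×120 + 4×110 + 14×50 = 8580.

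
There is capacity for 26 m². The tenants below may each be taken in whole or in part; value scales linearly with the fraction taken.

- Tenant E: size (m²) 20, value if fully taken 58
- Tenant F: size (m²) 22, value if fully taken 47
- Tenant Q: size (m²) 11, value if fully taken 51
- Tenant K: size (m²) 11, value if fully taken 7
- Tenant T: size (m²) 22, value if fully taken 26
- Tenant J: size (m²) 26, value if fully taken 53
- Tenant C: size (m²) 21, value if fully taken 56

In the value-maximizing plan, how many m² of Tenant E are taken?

Best value per unit of size first: Tenant Q 51/11≈4.64, Tenant E 58/20≈2.9, Tenant C 56/21≈2.67, Tenant F 47/22≈2.14, Tenant J 53/26≈2.04, Tenant T 26/22≈1.18, Tenant K 7/11≈0.636.
Tenant Q: take in full, 11 m² for value 51 ; 15 left.
Fill the last 15 m² with part of Tenant E: 15/20 of it earns 43.5.

15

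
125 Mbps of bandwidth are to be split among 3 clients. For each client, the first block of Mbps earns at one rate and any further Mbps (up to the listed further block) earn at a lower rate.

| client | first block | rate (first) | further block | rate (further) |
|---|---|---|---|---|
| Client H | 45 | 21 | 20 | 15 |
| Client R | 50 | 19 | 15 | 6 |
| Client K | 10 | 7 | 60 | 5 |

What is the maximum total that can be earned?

2265

Order all 6 blocks by rate: Client H/tier1 21 > Client R/tier1 19 > Client H/tier2 15 > Client K/tier1 7 > Client R/tier2 6 > Client K/tier2 5.
Client H tier1 at 21: fill all 45 → 80 left.
Client R/tier1 (19): +50 → 30 left.
Client H tier2 at 15: fill all 20 → 10 left.
Client K tier1 at 7: fill all 10 → 0 left.
Total = 21×45 + 19×50 + 15×20 + 7×10 = 2265.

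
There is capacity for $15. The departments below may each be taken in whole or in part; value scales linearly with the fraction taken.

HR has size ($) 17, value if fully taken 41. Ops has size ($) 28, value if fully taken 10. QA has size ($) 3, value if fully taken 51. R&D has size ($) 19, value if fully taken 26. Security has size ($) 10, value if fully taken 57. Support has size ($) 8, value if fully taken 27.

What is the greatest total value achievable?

114.75

Rank by value-to-size ratio: QA 51/3≈17, Security 57/10≈5.7, Support 27/8≈3.38, HR 41/17≈2.41, R&D 26/19≈1.37, Ops 10/28≈0.357.
QA: take in full, 3 $ for value 51 — 12 left.
All 10 $ of Security fit (value 57) — 2 remain.
2 $ left: a 2/8 share of Support gives 27×2/8 = 6.75.
Total value = 114.75.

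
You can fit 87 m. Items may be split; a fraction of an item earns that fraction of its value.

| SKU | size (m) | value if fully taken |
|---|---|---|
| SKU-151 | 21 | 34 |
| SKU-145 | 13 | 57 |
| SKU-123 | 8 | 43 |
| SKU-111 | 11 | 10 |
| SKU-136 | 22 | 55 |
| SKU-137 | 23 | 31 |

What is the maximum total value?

220

Best value per unit of size first: SKU-123 43/8≈5.38, SKU-145 57/13≈4.38, SKU-136 55/22≈2.5, SKU-151 34/21≈1.62, SKU-137 31/23≈1.35, SKU-111 10/11≈0.909.
Take all of SKU-123 (8 m, value 43) → 79 m left.
Take all of SKU-145 (13 m, value 57) → 66 m left.
Take all of SKU-136 (22 m, value 55) → 44 m left.
All 21 m of SKU-151 fit (value 34) → 23 remain.
Take all of SKU-137 (23 m, value 31) → 0 m left.
Total value = 220.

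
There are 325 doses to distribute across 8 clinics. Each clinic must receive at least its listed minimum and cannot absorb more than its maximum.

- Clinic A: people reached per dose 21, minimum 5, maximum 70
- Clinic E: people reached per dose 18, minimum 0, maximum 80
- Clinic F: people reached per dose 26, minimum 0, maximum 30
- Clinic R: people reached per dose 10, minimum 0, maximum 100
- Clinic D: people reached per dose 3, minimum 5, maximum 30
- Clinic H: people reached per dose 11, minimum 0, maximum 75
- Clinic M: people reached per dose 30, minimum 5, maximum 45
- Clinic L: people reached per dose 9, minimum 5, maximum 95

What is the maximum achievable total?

Meeting every minimum uses 5+0+0+0+5+0+5+5 = 20 doses, leaving 305.
Highest people reached per dose first: Clinic M 30 > Clinic F 26 > Clinic A 21 > Clinic E 18 > Clinic H 11 > Clinic R 10 > Clinic L 9 > Clinic D 3.
Give Clinic M 40 more to hit its cap of 45 — 265 left.
Give Clinic F 30 more to hit its cap of 30 — 235 left.
Give Clinic A 65 more to hit its cap of 70 — 170 left.
Give Clinic E 80 more to hit its cap of 80 — 90 left.
Clinic H takes 75 more to reach its cap of 75 — 15 left.
Clinic R: +15 (room for 100) → 15. Pool exhausted.
Total = 21×70 + 18×80 + 26×30 + 10×15 + 3×5 + 11×75 + 30×45 + 9×5 = 6075.

6075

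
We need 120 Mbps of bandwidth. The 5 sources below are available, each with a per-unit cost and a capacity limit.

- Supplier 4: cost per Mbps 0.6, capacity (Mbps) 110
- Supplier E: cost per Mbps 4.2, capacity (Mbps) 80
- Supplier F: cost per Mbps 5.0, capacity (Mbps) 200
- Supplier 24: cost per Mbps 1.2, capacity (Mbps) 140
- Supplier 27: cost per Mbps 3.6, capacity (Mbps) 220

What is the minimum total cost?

78

Use sources in increasing cost order.
Take 110 from Supplier 4 at 0.6 ; need 10 more.
Supplier 24 (1.2): take the remaining 10 ; done.
Supplier 27, Supplier E, Supplier F: unused.
Cost = 110×0.6 + 10×1.2 = 78.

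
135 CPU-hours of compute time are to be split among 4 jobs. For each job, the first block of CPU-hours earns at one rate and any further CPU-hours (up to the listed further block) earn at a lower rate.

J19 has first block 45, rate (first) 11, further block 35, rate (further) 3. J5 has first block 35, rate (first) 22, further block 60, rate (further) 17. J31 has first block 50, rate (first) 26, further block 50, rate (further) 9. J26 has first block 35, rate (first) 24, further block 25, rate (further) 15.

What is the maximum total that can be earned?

3165

Order all 8 blocks by rate: J31/tier1 26 > J26/tier1 24 > J5/tier1 22 > J5/tier2 17 > J26/tier2 15 > J19/tier1 11 > J31/tier2 9 > J19/tier2 3.
Fill J31 tier1 block (50 at 26) ; 85 left.
Fill J26 tier1 block (35 at 24) ; 50 left.
Fill J5 tier1 block (35 at 22) ; 15 left.
J5 tier2 at 17: only 15 left, fill 15.
Total = 26×50 + 24×35 + 22×35 + 17×15 = 3165.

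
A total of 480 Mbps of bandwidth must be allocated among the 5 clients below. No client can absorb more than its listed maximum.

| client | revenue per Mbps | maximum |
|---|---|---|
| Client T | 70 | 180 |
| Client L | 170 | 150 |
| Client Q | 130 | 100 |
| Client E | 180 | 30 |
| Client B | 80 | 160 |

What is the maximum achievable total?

59500

Order the clients by revenue per Mbps: Client E 180 > Client L 170 > Client Q 130 > Client B 80 > Client T 70.
Give Client E 30 to hit its cap of 30 ; 450 left.
Client L takes 150 to reach its cap of 150 ; 300 left.
Give Client Q 100 to hit its cap of 100 ; 200 left.
Give Client B 160 to hit its cap of 160 ; 40 left.
Client T: +40 (room for 180) → 40. Pool exhausted.
Total = 70×40 + 170×150 + 130×100 + 180×30 + 80×160 = 59500.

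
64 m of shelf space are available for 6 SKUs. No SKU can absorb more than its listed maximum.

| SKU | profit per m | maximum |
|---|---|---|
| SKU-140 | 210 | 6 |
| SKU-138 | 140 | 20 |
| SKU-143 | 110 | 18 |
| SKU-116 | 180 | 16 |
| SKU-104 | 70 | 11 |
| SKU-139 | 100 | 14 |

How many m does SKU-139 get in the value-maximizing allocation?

Order the SKUs by profit per m: SKU-140 210 > SKU-116 180 > SKU-138 140 > SKU-143 110 > SKU-139 100 > SKU-104 70.
SKU-140 takes 6 to reach its cap of 6 — 58 left.
Give SKU-116 16 to hit its cap of 16 — 42 left.
SKU-138 takes 20 to reach its cap of 20 — 22 left.
SKU-143: +18 to 18 (cap) — 4 left.
SKU-139: +4 (room for 14) → 4. Pool exhausted.

4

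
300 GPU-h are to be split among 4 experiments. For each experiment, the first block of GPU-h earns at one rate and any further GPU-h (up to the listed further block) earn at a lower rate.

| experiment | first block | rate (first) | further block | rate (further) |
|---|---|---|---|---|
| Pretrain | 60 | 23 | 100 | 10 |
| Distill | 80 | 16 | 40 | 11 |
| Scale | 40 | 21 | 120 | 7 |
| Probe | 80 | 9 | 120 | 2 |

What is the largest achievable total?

Rank every tier by rate: Pretrain/first 23 > Scale/first 21 > Distill/first 16 > Distill/second 11 > Pretrain/second 10 > Probe/first 9 > Scale/second 7 > Probe/second 2.
Pretrain/first (23): +60 → 240 left.
Scale first at 21: fill all 40 → 200 left.
Fill Distill first block (80 at 16) → 120 left.
Distill second at 11: fill all 40 → 80 left.
Pretrain second at 10: only 80 left, fill 80.
Total = 23×60 + 21×40 + 16×80 + 11×40 + 10×80 = 4740.

4740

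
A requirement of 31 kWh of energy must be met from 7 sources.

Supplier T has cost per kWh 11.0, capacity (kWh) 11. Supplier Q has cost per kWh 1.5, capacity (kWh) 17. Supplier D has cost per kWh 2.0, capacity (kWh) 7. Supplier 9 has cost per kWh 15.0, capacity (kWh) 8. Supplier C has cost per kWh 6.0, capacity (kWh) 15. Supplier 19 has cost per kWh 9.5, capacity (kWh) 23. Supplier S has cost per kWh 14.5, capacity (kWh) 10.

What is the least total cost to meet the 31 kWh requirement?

Use sources in increasing cost order.
Supplier Q at 1.5: take all 17 kWh ; 14 still needed.
Supplier D at 2.0: take all 7 kWh ; 7 still needed.
Supplier C at 6.0: take 7 of its 15 ; requirement met.
Supplier 19, Supplier T, Supplier S, Supplier 9: unused.
Cost = 17×1.5 + 7×2.0 + 7×6.0 = 81.5.

81.5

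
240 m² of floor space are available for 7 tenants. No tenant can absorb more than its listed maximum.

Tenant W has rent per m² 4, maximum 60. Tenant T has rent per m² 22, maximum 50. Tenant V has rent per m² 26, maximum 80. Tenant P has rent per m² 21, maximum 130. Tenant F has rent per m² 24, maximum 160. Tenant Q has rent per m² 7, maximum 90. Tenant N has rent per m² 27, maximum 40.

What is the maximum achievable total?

6040

Order the tenants by rent per m²: Tenant N 27 > Tenant V 26 > Tenant F 24 > Tenant T 22 > Tenant P 21 > Tenant Q 7 > Tenant W 4.
Tenant N takes 40 to reach its cap of 40 → 200 left.
Tenant V takes 80 to reach its cap of 80 → 120 left.
Only 120 left; Tenant F takes them to reach 120.
Total = 26×80 + 24×120 + 27×40 = 6040.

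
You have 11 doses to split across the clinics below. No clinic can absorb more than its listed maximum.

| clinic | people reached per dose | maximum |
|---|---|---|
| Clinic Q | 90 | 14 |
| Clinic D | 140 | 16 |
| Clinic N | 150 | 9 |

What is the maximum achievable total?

1630

Order the clinics by people reached per dose: Clinic N 150 > Clinic D 140 > Clinic Q 90.
Clinic N takes 9 to reach its cap of 9 ; 2 left.
Clinic D has room for 16 but only 2 remain, so it gets 2.
Total = 140×2 + 150×9 = 1630.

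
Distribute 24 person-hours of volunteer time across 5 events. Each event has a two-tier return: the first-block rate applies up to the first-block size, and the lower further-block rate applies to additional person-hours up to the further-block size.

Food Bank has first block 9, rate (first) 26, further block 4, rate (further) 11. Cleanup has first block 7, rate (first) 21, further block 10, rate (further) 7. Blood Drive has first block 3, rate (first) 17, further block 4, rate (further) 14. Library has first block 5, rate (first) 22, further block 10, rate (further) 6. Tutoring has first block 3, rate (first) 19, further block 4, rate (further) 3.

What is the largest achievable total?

Order all 10 blocks by rate: Food Bank/T1 26 > Library/T1 22 > Cleanup/T1 21 > Tutoring/T1 19 > Blood Drive/T1 17 > Blood Drive/T2 14 > Food Bank/T2 11 > Cleanup/T2 7 > Library/T2 6 > Tutoring/T2 3.
Fill Food Bank T1 block (9 at 26) — 15 left.
Library/T1 (22): +5 — 10 left.
Cleanup/T1 (21): +7 — 3 left.
Tutoring/T1 (19): +3 — 0 left.
Total = 26×9 + 22×5 + 21×7 + 19×3 = 548.

548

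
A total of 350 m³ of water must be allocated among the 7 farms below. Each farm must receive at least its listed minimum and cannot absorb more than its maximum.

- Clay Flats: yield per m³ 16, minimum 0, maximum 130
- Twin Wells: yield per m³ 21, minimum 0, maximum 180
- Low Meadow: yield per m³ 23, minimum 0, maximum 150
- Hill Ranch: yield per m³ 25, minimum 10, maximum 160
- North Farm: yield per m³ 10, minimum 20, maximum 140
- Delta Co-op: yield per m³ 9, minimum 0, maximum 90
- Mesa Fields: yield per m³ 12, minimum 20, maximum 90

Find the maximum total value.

7890

Meeting every minimum uses 0+0+0+10+20+0+20 = 50 m³, leaving 300.
Highest yield per m³ first: Hill Ranch 25 > Low Meadow 23 > Twin Wells 21 > Clay Flats 16 > Mesa Fields 12 > North Farm 10 > Delta Co-op 9.
Hill Ranch: +150 to 160 (cap) → 150 left.
Low Meadow: +150 to 150 (cap) → 0 left.
Total = 23×150 + 25×160 + 10×20 + 12×20 = 7890.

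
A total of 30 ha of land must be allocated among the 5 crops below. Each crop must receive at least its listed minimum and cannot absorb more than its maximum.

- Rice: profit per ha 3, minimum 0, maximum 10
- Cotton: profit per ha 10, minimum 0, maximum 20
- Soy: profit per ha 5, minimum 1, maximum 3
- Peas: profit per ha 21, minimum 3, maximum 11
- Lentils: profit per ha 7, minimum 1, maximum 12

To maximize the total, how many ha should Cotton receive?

Meeting every minimum uses 0+0+1+3+1 = 5 ha, leaving 25.
Highest profit per ha first: Peas 21 > Cotton 10 > Lentils 7 > Soy 5 > Rice 3.
Give Peas 8 more to hit its cap of 11 ; 17 left.
Cotton has room for 20 more but only 17 remain, so it gets 17.

17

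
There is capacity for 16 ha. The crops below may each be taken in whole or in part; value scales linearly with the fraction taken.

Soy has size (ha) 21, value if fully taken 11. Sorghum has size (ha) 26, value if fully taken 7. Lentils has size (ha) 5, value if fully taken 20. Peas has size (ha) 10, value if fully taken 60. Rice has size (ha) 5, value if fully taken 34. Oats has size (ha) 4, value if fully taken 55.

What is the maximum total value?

Best value per unit of size first: Oats 55/4≈13.8, Rice 34/5≈6.8, Peas 60/10≈6, Lentils 20/5≈4, Soy 11/21≈0.524, Sorghum 7/26≈0.269.
All 4 ha of Oats fit (value 55) — 12 remain.
Take all of Rice (5 ha, value 34) — 7 ha left.
Only 7 ha remain; take 7/10 of Peas for value 60×7/10 = 42.
Total value = 131.

131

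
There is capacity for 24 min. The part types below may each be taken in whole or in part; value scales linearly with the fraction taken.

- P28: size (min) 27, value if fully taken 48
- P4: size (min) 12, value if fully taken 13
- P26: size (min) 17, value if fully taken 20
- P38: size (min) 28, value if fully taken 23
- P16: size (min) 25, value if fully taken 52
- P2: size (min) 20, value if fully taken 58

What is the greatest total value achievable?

66.32

Rank by value-to-size ratio: P2 58/20≈2.9, P16 52/25≈2.08, P28 48/27≈1.78, P26 20/17≈1.18, P4 13/12≈1.08, P38 23/28≈0.821.
All 20 min of P2 fit (value 58) ; 4 remain.
Only 4 min remain; take 4/25 of P16 for value 52×4/25 = 8.32.
Total value = 66.32.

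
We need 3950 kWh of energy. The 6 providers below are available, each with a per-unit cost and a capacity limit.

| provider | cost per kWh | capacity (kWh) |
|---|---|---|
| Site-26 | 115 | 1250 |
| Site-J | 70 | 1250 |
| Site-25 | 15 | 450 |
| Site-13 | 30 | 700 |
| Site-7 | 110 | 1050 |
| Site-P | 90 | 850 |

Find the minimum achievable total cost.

Cheapest first:
Site-25 (15): use full 450 ; 3500 kWh to go.
Site-13 (30): use full 700 ; 2800 kWh to go.
Site-J at 70: take all 1250 kWh ; 1550 still needed.
Site-P at 90: take all 850 kWh ; 700 still needed.
Take 700 from Site-7 at 110 to finish.
Site-26: unused.
Cost = 450×15 + 700×30 + 1250×70 + 850×90 + 700×110 = 268750.

268750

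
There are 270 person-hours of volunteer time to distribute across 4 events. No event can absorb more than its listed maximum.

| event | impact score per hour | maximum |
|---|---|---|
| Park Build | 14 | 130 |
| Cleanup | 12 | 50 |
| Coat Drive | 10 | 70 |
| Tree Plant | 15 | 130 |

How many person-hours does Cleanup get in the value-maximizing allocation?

Rank by impact score per hour: Tree Plant 15 > Park Build 14 > Cleanup 12 > Coat Drive 10.
Tree Plant takes 130 to reach its cap of 130 ; 140 left.
Park Build takes 130 to reach its cap of 130 ; 10 left.
Cleanup: +10 (room for 50) → 10. Pool exhausted.

10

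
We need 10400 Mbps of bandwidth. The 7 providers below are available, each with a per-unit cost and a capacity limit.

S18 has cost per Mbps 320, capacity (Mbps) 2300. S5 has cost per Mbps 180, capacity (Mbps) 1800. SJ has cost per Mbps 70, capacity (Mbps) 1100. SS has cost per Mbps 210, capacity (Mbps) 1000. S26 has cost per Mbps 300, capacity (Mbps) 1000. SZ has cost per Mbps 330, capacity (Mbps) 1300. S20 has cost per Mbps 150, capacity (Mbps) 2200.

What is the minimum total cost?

Use providers in increasing cost order.
Take 1100 from SJ at 70 → need 9300 more.
S20 at 150: take all 2200 Mbps → 7100 still needed.
Take 1800 from S5 at 180 → need 5300 more.
SS at 210: take all 1000 Mbps → 4300 still needed.
S26 at 300: take all 1000 Mbps → 3300 still needed.
S18 at 320: take all 2300 Mbps → 1000 still needed.
Take 1000 from SZ at 330 to finish.
Cost = 1100×70 + 2200×150 + 1800×180 + 1000×210 + 1000×300 + 2300×320 + 1000×330 = 2307000.

2307000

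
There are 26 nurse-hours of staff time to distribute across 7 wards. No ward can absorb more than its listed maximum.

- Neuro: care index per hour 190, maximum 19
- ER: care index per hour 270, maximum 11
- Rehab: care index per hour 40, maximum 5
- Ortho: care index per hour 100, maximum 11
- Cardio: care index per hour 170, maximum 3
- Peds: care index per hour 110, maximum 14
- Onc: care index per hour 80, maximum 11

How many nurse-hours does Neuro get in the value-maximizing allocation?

15

Order the wards by care index per hour: ER 270 > Neuro 190 > Cardio 170 > Peds 110 > Ortho 100 > Onc 80 > Rehab 40.
ER takes 11 to reach its cap of 11 — 15 left.
Only 15 left; Neuro takes them to reach 15.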